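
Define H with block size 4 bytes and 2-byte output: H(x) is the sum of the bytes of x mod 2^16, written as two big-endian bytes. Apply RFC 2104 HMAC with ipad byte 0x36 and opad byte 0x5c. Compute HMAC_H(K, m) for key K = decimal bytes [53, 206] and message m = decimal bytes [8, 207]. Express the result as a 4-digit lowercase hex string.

Key decimal bytes [53, 206] = 35 ce is 2 bytes ≤ B = 4; zero-pad to 4 bytes: K' = 35 ce 00 00.
K' ⊕ ipad = 03 f8 36 36.  K' ⊕ opad = 69 92 5c 5c.
Inner input = (K'⊕ipad) ∥ m = 03 f8 36 36 ∥ 08 cf.
Inner hash: sum = 3+248+54+54+8+207 = 574 → 02 3e.
Outer input = (K'⊕opad) ∥ inner = 69 92 5c 5c ∥ 02 3e.
Outer hash (tag): sum = 105+146+92+92+2+62 = 499 → 01 f3.

01f3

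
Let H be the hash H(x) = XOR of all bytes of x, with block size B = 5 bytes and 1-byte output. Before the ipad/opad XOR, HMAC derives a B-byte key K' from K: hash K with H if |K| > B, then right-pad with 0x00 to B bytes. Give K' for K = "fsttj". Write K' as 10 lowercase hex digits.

Key "fsttj" = 66 73 74 74 6a is exactly B = 5 bytes: K' = 66 73 74 74 6a.

667374746a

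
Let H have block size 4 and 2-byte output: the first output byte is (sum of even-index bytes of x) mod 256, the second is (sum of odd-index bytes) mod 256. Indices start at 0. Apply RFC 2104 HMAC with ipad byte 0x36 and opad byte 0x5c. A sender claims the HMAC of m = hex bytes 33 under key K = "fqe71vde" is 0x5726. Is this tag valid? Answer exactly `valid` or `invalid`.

Key "fqe71vde" = 66 71 65 37 31 76 64 65 is 8 bytes > B = 4, so hash it first: H(key) = 60 83, then zero-pad to 4 bytes: K' = 60 83 00 00.
K' ⊕ ipad = 56 b5 36 36; K' ⊕ opad = 3c df 5c 5c.
Inner hash: even-index sum = 191 mod 256 = 191; odd-index sum = 235 mod 256 = 235 → bf eb.
Outer hash (recomputed tag): even-index sum = 343 mod 256 = 87; odd-index sum = 550 mod 256 = 38 → 57 26.
Recomputed tag = 5726; claimed = 5726 → match.

valid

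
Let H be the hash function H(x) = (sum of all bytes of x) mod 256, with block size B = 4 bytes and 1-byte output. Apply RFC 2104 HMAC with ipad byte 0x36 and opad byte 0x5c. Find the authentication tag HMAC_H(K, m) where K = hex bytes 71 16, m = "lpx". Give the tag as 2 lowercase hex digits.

Key hex bytes 71 16 is 2 bytes ≤ B = 4; zero-pad to 4 bytes: K' = 71 16 00 00.
K' ⊕ ipad = 47 20 36 36.  K' ⊕ opad = 2d 4a 5c 5c.
Inner input = (K'⊕ipad) ∥ m = 47 20 36 36 ∥ 6c 70 78.
Inner hash: sum = 71+32+54+54+108+112+120 = 551; mod 256 = 39 → 27.
Outer input = (K'⊕opad) ∥ inner = 2d 4a 5c 5c ∥ 27.
Outer hash (tag): sum = 45+74+92+92+39 = 342; mod 256 = 86 → 56.

56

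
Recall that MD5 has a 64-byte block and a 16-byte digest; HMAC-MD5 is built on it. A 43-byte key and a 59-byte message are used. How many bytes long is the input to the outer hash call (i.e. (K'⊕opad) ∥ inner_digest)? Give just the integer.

80

Key is 43 ≤ 64 bytes, zero-padded: |K'| = 64.
Outer input = (K'⊕opad) ∥ H(inner) → 64 + 16 = 80 bytes.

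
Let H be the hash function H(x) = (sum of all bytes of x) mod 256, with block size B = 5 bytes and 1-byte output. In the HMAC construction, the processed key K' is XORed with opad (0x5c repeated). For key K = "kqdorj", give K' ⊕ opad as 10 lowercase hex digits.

Key "kqdorj" = 6b 71 64 6f 72 6a is 6 bytes > B = 5, so hash it first: H(key) = 8b, then zero-pad to 5 bytes: K' = 8b 00 00 00 00.
XOR each byte with 0x5c: 8b⊕5c=d7, 00⊕5c=5c, 00⊕5c=5c, 00⊕5c=5c, 00⊕5c=5c.

d75c5c5c5c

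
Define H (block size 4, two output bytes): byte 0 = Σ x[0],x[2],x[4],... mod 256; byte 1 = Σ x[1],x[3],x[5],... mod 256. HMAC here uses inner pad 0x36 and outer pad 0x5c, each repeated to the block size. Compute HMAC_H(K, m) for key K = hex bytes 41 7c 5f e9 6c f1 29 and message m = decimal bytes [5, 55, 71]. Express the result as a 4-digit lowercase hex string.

4a33

Key hex bytes 41 7c 5f e9 6c f1 29 is 7 bytes > B = 4, so hash it first: H(key) = 35 56, then zero-pad to 4 bytes: K' = 35 56 00 00.
K' ⊕ ipad = 03 60 36 36.  K' ⊕ opad = 69 0a 5c 5c.
Inner input = (K'⊕ipad) ∥ m = 03 60 36 36 ∥ 05 37 47.
Inner hash: even-index sum = 133 mod 256 = 133; odd-index sum = 205 mod 256 = 205 → 85 cd.
Outer input = (K'⊕opad) ∥ inner = 69 0a 5c 5c ∥ 85 cd.
Outer hash (tag): even-index sum = 330 mod 256 = 74; odd-index sum = 307 mod 256 = 51 → 4a 33.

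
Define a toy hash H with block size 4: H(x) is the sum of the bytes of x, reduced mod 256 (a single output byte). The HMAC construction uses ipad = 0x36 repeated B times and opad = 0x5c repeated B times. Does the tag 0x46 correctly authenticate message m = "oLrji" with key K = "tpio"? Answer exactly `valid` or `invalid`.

Key "tpio" = 74 70 69 6f is exactly B = 4 bytes: K' = 74 70 69 6f.
K' ⊕ ipad = 42 46 5f 59; K' ⊕ opad = 28 2c 35 33.
Inner hash: sum = 66+70+95+89+111+76+114+106+105 = 832; mod 256 = 64 → 40.
Outer hash (recomputed tag): sum = 40+44+53+51+64 = 252 → fc.
Recomputed tag = fc; claimed = 46 → mismatch.

invalid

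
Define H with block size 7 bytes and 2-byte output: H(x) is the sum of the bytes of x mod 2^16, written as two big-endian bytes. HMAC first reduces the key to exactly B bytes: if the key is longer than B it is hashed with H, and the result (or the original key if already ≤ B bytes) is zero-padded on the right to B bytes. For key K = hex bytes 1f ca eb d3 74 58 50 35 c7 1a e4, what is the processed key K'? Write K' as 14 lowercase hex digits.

|K| = 11 > B = 7, so first hash the key.
H(K): sum = 31+202+235+211+116+88+80+53+199+26+228 = 1469 → 05 bd.
Zero-pad H(K) = 05 bd to 7 bytes: K' = 05 bd 00 00 00 00 00.

05bd0000000000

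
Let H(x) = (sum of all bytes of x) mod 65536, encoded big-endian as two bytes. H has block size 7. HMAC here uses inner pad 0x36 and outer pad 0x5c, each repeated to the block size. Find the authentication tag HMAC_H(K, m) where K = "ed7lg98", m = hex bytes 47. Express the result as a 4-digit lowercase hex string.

Key "ed7lg98" = 65 64 37 6c 67 39 38 is exactly B = 7 bytes: K' = 65 64 37 6c 67 39 38.
K' ⊕ ipad = 53 52 01 5a 51 0f 0e.  K' ⊕ opad = 39 38 6b 30 3b 65 64.
Inner input = (K'⊕ipad) ∥ m = 53 52 01 5a 51 0f 0e ∥ 47.
Inner hash: sum = 83+82+1+90+81+15+14+71 = 437 → 01 b5.
Outer input = (K'⊕opad) ∥ inner = 39 38 6b 30 3b 65 64 ∥ 01 b5.
Outer hash (tag): sum = 57+56+107+48+59+101+100+1+181 = 710 → 02 c6.

02c6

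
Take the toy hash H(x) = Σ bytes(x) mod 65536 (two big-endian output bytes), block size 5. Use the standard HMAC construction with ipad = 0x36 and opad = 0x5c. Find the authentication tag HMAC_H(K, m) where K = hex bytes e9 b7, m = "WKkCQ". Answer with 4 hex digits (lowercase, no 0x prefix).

035a

Key hex bytes e9 b7 is 2 bytes ≤ B = 5; zero-pad to 5 bytes: K' = e9 b7 00 00 00.
K' ⊕ ipad = df 81 36 36 36.  K' ⊕ opad = b5 eb 5c 5c 5c.
Inner input = (K'⊕ipad) ∥ m = df 81 36 36 36 ∥ 57 4b 6b 43 51.
Inner hash: sum = 223+129+54+54+54+87+75+107+67+81 = 931 → 03 a3.
Outer input = (K'⊕opad) ∥ inner = b5 eb 5c 5c 5c ∥ 03 a3.
Outer hash (tag): sum = 181+235+92+92+92+3+163 = 858 → 03 5a.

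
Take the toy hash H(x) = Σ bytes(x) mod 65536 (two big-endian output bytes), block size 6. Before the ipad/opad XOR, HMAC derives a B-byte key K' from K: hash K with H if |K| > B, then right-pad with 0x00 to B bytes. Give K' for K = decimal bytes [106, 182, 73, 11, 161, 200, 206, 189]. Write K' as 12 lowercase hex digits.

|K| = 8 > B = 6, so first hash the key.
H(K): sum = 106+182+73+11+161+200+206+189 = 1128 → 04 68.
Zero-pad H(K) = 04 68 to 6 bytes: K' = 04 68 00 00 00 00.

046800000000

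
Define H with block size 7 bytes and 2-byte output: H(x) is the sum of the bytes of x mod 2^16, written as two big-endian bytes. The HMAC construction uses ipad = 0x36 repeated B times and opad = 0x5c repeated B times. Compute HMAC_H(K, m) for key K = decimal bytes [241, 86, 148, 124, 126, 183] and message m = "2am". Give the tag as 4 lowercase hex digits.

Key decimal bytes [241, 86, 148, 124, 126, 183] = f1 56 94 7c 7e b7 is 6 bytes ≤ B = 7; zero-pad to 7 bytes: K' = f1 56 94 7c 7e b7 00.
K' ⊕ ipad = c7 60 a2 4a 48 81 36.  K' ⊕ opad = ad 0a c8 20 22 eb 5c.
Inner input = (K'⊕ipad) ∥ m = c7 60 a2 4a 48 81 36 ∥ 32 61 6d.
Inner hash: sum = 199+96+162+74+72+129+54+50+97+109 = 1042 → 04 12.
Outer input = (K'⊕opad) ∥ inner = ad 0a c8 20 22 eb 5c ∥ 04 12.
Outer hash (tag): sum = 173+10+200+32+34+235+92+4+18 = 798 → 03 1e.

031e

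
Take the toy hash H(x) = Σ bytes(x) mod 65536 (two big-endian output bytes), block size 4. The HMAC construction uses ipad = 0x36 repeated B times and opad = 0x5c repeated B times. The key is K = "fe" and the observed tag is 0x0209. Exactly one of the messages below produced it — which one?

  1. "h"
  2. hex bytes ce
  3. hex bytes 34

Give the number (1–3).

Key "fe" = 66 65 is 2 bytes ≤ B = 4; zero-pad to 4 bytes: K' = 66 65 00 00.
K' ⊕ ipad = 50 53 36 36; K' ⊕ opad = 3a 39 5c 5c.
m1: inner = H(50 53 36 36 68) = 01 77; tag = H(3a 39 5c 5c 01 77) = 01a3
m2: inner = H(50 53 36 36 ce) = 01 dd; tag = H(3a 39 5c 5c 01 dd) = 0209 ← matches
m3: inner = H(50 53 36 36 34) = 01 43; tag = H(3a 39 5c 5c 01 43) = 016f

2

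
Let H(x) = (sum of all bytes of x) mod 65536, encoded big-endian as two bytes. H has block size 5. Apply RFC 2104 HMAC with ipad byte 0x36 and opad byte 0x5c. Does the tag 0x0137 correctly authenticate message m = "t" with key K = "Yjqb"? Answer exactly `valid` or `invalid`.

invalid

Key "Yjqb" = 59 6a 71 62 is 4 bytes ≤ B = 5; zero-pad to 5 bytes: K' = 59 6a 71 62 00.
K' ⊕ ipad = 6f 5c 47 54 36; K' ⊕ opad = 05 36 2d 3e 5c.
Inner hash: sum = 111+92+71+84+54+116 = 528 → 02 10.
Outer hash (recomputed tag): sum = 5+54+45+62+92+2+16 = 276 → 01 14.
Recomputed tag = 0114; claimed = 0137 → mismatch.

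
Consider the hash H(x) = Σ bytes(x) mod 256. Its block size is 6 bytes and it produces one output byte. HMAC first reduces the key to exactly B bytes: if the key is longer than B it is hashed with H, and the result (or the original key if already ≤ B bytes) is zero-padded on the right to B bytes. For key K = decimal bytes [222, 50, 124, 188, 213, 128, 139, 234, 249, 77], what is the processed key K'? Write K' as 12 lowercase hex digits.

580000000000

|K| = 10 > B = 6, so first hash the key.
H(K): sum = 222+50+124+188+213+128+139+234+249+77 = 1624; mod 256 = 88 → 58.
Zero-pad H(K) = 58 to 6 bytes: K' = 58 00 00 00 00 00.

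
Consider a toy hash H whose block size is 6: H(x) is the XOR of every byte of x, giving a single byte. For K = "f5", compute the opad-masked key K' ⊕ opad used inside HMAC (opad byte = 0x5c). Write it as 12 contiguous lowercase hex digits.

3a695c5c5c5c

Key "f5" = 66 35 is 2 bytes ≤ B = 6; zero-pad to 6 bytes: K' = 66 35 00 00 00 00.
XOR each byte with 0x5c: 66⊕5c=3a, 35⊕5c=69, 00⊕5c=5c, 00⊕5c=5c, 00⊕5c=5c, 00⊕5c=5c.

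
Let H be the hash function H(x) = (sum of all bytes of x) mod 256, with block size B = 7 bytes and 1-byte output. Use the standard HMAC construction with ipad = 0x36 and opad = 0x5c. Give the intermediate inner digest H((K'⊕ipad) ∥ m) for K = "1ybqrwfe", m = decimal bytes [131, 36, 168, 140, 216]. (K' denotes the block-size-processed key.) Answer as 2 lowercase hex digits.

Key "1ybqrwfe" = 31 79 62 71 72 77 66 65 is 8 bytes > B = 7, so hash it first: H(key) = 31, then zero-pad to 7 bytes: K' = 31 00 00 00 00 00 00.
K' ⊕ ipad = 07 36 36 36 36 36 36.
Inner input = 07 36 36 36 36 36 36 ∥ 83 24 a8 8c d8.
Inner hash: sum = 7+54+54+54+54+54+54+131+36+168+140+216 = 1022; mod 256 = 254 → fe.

fe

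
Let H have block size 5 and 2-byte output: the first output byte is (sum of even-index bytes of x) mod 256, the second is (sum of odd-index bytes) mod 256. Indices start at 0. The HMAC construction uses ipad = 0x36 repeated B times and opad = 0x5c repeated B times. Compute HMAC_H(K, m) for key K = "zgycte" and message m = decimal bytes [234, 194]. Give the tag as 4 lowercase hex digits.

2c4e

Key "zgycte" = 7a 67 79 63 74 65 is 6 bytes > B = 5, so hash it first: H(key) = 67 2f, then zero-pad to 5 bytes: K' = 67 2f 00 00 00.
K' ⊕ ipad = 51 19 36 36 36.  K' ⊕ opad = 3b 73 5c 5c 5c.
Inner input = (K'⊕ipad) ∥ m = 51 19 36 36 36 ∥ ea c2.
Inner hash: even-index sum = 383 mod 256 = 127; odd-index sum = 313 mod 256 = 57 → 7f 39.
Outer input = (K'⊕opad) ∥ inner = 3b 73 5c 5c 5c ∥ 7f 39.
Outer hash (tag): even-index sum = 300 mod 256 = 44; odd-index sum = 334 mod 256 = 78 → 2c 4e.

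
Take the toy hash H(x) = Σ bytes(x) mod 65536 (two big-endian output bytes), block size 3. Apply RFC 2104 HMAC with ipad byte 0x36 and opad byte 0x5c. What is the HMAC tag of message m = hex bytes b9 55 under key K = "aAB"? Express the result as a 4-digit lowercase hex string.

00ca

Key "aAB" = 61 41 42 is exactly B = 3 bytes: K' = 61 41 42.
K' ⊕ ipad = 57 77 74.  K' ⊕ opad = 3d 1d 1e.
Inner input = (K'⊕ipad) ∥ m = 57 77 74 ∥ b9 55.
Inner hash: sum = 87+119+116+185+85 = 592 → 02 50.
Outer input = (K'⊕opad) ∥ inner = 3d 1d 1e ∥ 02 50.
Outer hash (tag): sum = 61+29+30+2+80 = 202 → 00 ca.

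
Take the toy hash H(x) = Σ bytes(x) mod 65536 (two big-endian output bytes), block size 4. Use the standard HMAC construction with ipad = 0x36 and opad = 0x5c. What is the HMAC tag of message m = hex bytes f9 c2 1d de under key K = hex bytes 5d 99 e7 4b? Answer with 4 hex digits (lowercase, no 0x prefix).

Key hex bytes 5d 99 e7 4b is exactly B = 4 bytes: K' = 5d 99 e7 4b.
K' ⊕ ipad = 6b af d1 7d.  K' ⊕ opad = 01 c5 bb 17.
Inner input = (K'⊕ipad) ∥ m = 6b af d1 7d ∥ f9 c2 1d de.
Inner hash: sum = 107+175+209+125+249+194+29+222 = 1310 → 05 1e.
Outer input = (K'⊕opad) ∥ inner = 01 c5 bb 17 ∥ 05 1e.
Outer hash (tag): sum = 1+197+187+23+5+30 = 443 → 01 bb.

01bb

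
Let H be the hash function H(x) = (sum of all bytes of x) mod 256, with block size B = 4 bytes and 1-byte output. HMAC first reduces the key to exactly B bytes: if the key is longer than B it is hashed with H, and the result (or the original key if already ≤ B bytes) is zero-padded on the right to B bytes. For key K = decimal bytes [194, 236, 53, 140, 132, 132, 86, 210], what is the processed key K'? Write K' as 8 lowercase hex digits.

|K| = 8 > B = 4, so first hash the key.
H(K): sum = 194+236+53+140+132+132+86+210 = 1183; mod 256 = 159 → 9f.
Zero-pad H(K) = 9f to 4 bytes: K' = 9f 00 00 00.

9f000000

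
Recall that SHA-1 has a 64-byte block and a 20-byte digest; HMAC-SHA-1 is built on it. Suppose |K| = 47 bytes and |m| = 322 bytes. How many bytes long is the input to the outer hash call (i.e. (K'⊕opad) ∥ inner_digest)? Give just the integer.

84

Key is 47 ≤ 64 bytes, zero-padded: |K'| = 64.
Outer input = (K'⊕opad) ∥ H(inner) → 64 + 20 = 84 bytes.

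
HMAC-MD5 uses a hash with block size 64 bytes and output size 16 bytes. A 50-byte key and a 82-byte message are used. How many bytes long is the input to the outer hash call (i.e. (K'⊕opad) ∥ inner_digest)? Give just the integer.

80

Key is 50 ≤ 64 bytes, zero-padded: |K'| = 64.
Outer input = (K'⊕opad) ∥ H(inner) → 64 + 16 = 80 bytes.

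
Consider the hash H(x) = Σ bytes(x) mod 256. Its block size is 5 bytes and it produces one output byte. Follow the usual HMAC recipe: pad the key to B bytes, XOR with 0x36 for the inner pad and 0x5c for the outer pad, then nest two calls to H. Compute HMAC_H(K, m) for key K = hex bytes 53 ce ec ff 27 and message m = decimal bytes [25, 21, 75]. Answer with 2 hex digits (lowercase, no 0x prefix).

f9

Key hex bytes 53 ce ec ff 27 is exactly B = 5 bytes: K' = 53 ce ec ff 27.
K' ⊕ ipad = 65 f8 da c9 11.  K' ⊕ opad = 0f 92 b0 a3 7b.
Inner input = (K'⊕ipad) ∥ m = 65 f8 da c9 11 ∥ 19 15 4b.
Inner hash: sum = 101+248+218+201+17+25+21+75 = 906; mod 256 = 138 → 8a.
Outer input = (K'⊕opad) ∥ inner = 0f 92 b0 a3 7b ∥ 8a.
Outer hash (tag): sum = 15+146+176+163+123+138 = 761; mod 256 = 249 → f9.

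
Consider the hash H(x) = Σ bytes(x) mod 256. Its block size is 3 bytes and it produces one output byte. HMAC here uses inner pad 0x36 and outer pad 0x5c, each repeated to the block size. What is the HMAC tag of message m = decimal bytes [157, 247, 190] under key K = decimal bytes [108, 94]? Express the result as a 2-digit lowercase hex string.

d8

Key decimal bytes [108, 94] = 6c 5e is 2 bytes ≤ B = 3; zero-pad to 3 bytes: K' = 6c 5e 00.
K' ⊕ ipad = 5a 68 36.  K' ⊕ opad = 30 02 5c.
Inner input = (K'⊕ipad) ∥ m = 5a 68 36 ∥ 9d f7 be.
Inner hash: sum = 90+104+54+157+247+190 = 842; mod 256 = 74 → 4a.
Outer input = (K'⊕opad) ∥ inner = 30 02 5c ∥ 4a.
Outer hash (tag): sum = 48+2+92+74 = 216 → d8.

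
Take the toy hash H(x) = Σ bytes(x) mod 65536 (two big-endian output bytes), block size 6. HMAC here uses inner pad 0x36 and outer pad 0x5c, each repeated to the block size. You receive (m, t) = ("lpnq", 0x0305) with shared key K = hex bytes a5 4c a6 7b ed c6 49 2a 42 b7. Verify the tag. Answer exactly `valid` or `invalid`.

valid

Key hex bytes a5 4c a6 7b ed c6 49 2a 42 b7 is 10 bytes > B = 6, so hash it first: H(key) = 05 31, then zero-pad to 6 bytes: K' = 05 31 00 00 00 00.
K' ⊕ ipad = 33 07 36 36 36 36; K' ⊕ opad = 59 6d 5c 5c 5c 5c.
Inner hash: sum = 51+7+54+54+54+54+108+112+110+113 = 717 → 02 cd.
Outer hash (recomputed tag): sum = 89+109+92+92+92+92+2+205 = 773 → 03 05.
Recomputed tag = 0305; claimed = 0305 → match.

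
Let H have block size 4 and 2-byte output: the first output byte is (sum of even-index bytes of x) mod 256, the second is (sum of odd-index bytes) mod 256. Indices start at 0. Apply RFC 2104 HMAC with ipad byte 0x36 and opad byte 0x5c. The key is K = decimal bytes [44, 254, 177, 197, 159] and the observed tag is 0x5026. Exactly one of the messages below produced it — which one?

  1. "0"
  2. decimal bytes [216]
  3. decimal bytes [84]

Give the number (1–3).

Key decimal bytes [44, 254, 177, 197, 159] = 2c fe b1 c5 9f is 5 bytes > B = 4, so hash it first: H(key) = 7c c3, then zero-pad to 4 bytes: K' = 7c c3 00 00.
K' ⊕ ipad = 4a f5 36 36; K' ⊕ opad = 20 9f 5c 5c.
m1: inner = H(4a f5 36 36 30) = b0 2b; tag = H(20 9f 5c 5c b0 2b) = 2c26
m2: inner = H(4a f5 36 36 d8) = 58 2b; tag = H(20 9f 5c 5c 58 2b) = d426
m3: inner = H(4a f5 36 36 54) = d4 2b; tag = H(20 9f 5c 5c d4 2b) = 5026 ← matches

3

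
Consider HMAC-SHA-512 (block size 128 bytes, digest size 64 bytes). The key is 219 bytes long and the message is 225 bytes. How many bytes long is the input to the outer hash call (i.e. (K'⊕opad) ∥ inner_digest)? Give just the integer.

192

Key is 219 > 128 bytes, so it is hashed to 64 bytes then zero-padded to 128: |K'| = 128.
Outer input = (K'⊕opad) ∥ H(inner) → 128 + 64 = 192 bytes.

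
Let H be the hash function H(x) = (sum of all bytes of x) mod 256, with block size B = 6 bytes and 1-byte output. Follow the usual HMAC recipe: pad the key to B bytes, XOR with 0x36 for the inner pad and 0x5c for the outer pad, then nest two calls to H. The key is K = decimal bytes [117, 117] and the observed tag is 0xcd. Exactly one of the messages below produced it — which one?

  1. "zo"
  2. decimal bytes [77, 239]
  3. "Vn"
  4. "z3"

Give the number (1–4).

Key decimal bytes [117, 117] = 75 75 is 2 bytes ≤ B = 6; zero-pad to 6 bytes: K' = 75 75 00 00 00 00.
K' ⊕ ipad = 43 43 36 36 36 36; K' ⊕ opad = 29 29 5c 5c 5c 5c.
m1: inner = H(43 43 36 36 36 36 7a 6f) = 47; tag = H(29 29 5c 5c 5c 5c 47) = 09
m2: inner = H(43 43 36 36 36 36 4d ef) = 9a; tag = H(29 29 5c 5c 5c 5c 9a) = 5c
m3: inner = H(43 43 36 36 36 36 56 6e) = 22; tag = H(29 29 5c 5c 5c 5c 22) = e4
m4: inner = H(43 43 36 36 36 36 7a 33) = 0b; tag = H(29 29 5c 5c 5c 5c 0b) = cd ← matches

4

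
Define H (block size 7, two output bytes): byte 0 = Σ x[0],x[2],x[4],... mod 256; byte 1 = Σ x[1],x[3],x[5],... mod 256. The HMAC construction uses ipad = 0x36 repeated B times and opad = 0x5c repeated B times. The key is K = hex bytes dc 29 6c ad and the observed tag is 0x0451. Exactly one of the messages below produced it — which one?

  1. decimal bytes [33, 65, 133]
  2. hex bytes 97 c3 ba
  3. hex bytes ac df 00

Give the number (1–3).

3

Key hex bytes dc 29 6c ad is 4 bytes ≤ B = 7; zero-pad to 7 bytes: K' = dc 29 6c ad 00 00 00.
K' ⊕ ipad = ea 1f 5a 9b 36 36 36; K' ⊕ opad = 80 75 30 f1 5c 5c 5c.
m1: inner = H(ea 1f 5a 9b 36 36 36 21 41 85) = f1 96; tag = H(80 75 30 f1 5c 5c 5c f1 96) = feb3
m2: inner = H(ea 1f 5a 9b 36 36 36 97 c3 ba) = 73 41; tag = H(80 75 30 f1 5c 5c 5c 73 41) = a935
m3: inner = H(ea 1f 5a 9b 36 36 36 ac df 00) = 8f 9c; tag = H(80 75 30 f1 5c 5c 5c 8f 9c) = 0451 ← matches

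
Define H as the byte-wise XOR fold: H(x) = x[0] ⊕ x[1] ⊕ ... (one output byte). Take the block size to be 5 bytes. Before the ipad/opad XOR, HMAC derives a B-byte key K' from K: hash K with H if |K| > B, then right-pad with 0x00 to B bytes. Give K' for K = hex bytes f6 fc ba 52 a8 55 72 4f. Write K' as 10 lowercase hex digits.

2200000000

|K| = 8 > B = 5, so first hash the key.
H(K): XOR f6⊕fc⊕ba⊕52⊕a8⊕55⊕72⊕4f = 22.
Zero-pad H(K) = 22 to 5 bytes: K' = 22 00 00 00 00.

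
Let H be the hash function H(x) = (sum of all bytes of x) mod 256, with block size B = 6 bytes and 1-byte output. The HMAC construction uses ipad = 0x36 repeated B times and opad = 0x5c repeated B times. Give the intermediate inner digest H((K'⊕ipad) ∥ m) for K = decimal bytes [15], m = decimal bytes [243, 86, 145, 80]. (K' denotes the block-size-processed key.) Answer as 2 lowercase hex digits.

71

Key decimal bytes [15] = 0f is 1 byte ≤ B = 6; zero-pad to 6 bytes: K' = 0f 00 00 00 00 00.
K' ⊕ ipad = 39 36 36 36 36 36.
Inner input = 39 36 36 36 36 36 ∥ f3 56 91 50.
Inner hash: sum = 57+54+54+54+54+54+243+86+145+80 = 881; mod 256 = 113 → 71.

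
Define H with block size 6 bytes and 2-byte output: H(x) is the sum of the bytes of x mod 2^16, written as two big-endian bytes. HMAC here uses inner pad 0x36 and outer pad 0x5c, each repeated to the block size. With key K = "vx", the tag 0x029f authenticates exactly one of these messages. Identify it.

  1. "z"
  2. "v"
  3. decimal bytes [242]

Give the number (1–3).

Key "vx" = 76 78 is 2 bytes ≤ B = 6; zero-pad to 6 bytes: K' = 76 78 00 00 00 00.
K' ⊕ ipad = 40 4e 36 36 36 36; K' ⊕ opad = 2a 24 5c 5c 5c 5c.
m1: inner = H(40 4e 36 36 36 36 7a) = 01 e0; tag = H(2a 24 5c 5c 5c 5c 01 e0) = 029f ← matches
m2: inner = H(40 4e 36 36 36 36 76) = 01 dc; tag = H(2a 24 5c 5c 5c 5c 01 dc) = 029b
m3: inner = H(40 4e 36 36 36 36 f2) = 02 58; tag = H(2a 24 5c 5c 5c 5c 02 58) = 0218

1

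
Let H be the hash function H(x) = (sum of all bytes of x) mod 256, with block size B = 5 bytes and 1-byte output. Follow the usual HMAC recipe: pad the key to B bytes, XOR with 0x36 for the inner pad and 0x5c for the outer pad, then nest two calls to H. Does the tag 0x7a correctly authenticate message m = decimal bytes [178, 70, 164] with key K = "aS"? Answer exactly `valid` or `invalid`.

invalid

Key "aS" = 61 53 is 2 bytes ≤ B = 5; zero-pad to 5 bytes: K' = 61 53 00 00 00.
K' ⊕ ipad = 57 65 36 36 36; K' ⊕ opad = 3d 0f 5c 5c 5c.
Inner hash: sum = 87+101+54+54+54+178+70+164 = 762; mod 256 = 250 → fa.
Outer hash (recomputed tag): sum = 61+15+92+92+92+250 = 602; mod 256 = 90 → 5a.
Recomputed tag = 5a; claimed = 7a → mismatch.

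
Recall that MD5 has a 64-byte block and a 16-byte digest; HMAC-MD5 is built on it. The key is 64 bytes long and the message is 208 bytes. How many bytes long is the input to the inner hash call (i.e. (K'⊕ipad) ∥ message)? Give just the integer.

272

Key is 64 ≤ 64 bytes, zero-padded: |K'| = 64.
Inner input = (K'⊕ipad) ∥ m → 64 + 208 = 272 bytes.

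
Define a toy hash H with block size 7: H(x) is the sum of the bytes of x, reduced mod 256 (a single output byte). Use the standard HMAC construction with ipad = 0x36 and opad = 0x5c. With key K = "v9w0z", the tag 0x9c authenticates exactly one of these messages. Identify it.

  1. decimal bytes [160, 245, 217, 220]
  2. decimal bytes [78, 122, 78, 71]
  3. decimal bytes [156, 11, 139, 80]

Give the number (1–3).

1

Key "v9w0z" = 76 39 77 30 7a is 5 bytes ≤ B = 7; zero-pad to 7 bytes: K' = 76 39 77 30 7a 00 00.
K' ⊕ ipad = 40 0f 41 06 4c 36 36; K' ⊕ opad = 2a 65 2b 6c 26 5c 5c.
m1: inner = H(40 0f 41 06 4c 36 36 a0 f5 d9 dc) = 98; tag = H(2a 65 2b 6c 26 5c 5c 98) = 9c ← matches
m2: inner = H(40 0f 41 06 4c 36 36 4e 7a 4e 47) = ab; tag = H(2a 65 2b 6c 26 5c 5c ab) = af
m3: inner = H(40 0f 41 06 4c 36 36 9c 0b 8b 50) = d0; tag = H(2a 65 2b 6c 26 5c 5c d0) = d4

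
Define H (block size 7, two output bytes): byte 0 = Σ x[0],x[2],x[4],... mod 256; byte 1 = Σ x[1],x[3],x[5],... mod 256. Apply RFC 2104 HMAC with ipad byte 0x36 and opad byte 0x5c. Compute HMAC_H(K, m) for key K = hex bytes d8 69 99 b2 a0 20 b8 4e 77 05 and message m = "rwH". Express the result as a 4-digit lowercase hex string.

Key hex bytes d8 69 99 b2 a0 20 b8 4e 77 05 is 10 bytes > B = 7, so hash it first: H(key) = 40 8e, then zero-pad to 7 bytes: K' = 40 8e 00 00 00 00 00.
K' ⊕ ipad = 76 b8 36 36 36 36 36.  K' ⊕ opad = 1c d2 5c 5c 5c 5c 5c.
Inner input = (K'⊕ipad) ∥ m = 76 b8 36 36 36 36 36 ∥ 72 77 48.
Inner hash: even-index sum = 399 mod 256 = 143; odd-index sum = 478 mod 256 = 222 → 8f de.
Outer input = (K'⊕opad) ∥ inner = 1c d2 5c 5c 5c 5c 5c ∥ 8f de.
Outer hash (tag): even-index sum = 526 mod 256 = 14; odd-index sum = 537 mod 256 = 25 → 0e 19.

0e19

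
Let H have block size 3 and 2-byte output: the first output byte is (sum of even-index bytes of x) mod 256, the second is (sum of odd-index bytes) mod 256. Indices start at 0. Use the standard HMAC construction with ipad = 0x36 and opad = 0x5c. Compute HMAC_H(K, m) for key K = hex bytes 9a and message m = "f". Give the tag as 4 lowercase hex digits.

Key hex bytes 9a is 1 byte ≤ B = 3; zero-pad to 3 bytes: K' = 9a 00 00.
K' ⊕ ipad = ac 36 36.  K' ⊕ opad = c6 5c 5c.
Inner input = (K'⊕ipad) ∥ m = ac 36 36 ∥ 66.
Inner hash: even-index sum = 226 mod 256 = 226; odd-index sum = 156 mod 256 = 156 → e2 9c.
Outer input = (K'⊕opad) ∥ inner = c6 5c 5c ∥ e2 9c.
Outer hash (tag): even-index sum = 446 mod 256 = 190; odd-index sum = 318 mod 256 = 62 → be 3e.

be3e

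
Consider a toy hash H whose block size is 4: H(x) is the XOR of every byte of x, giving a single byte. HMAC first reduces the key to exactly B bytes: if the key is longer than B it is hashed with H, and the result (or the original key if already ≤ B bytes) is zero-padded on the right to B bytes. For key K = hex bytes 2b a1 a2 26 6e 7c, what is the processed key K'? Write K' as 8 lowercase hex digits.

|K| = 6 > B = 4, so first hash the key.
H(K): XOR 2b⊕a1⊕a2⊕26⊕6e⊕7c = 1c.
Zero-pad H(K) = 1c to 4 bytes: K' = 1c 00 00 00.

1c000000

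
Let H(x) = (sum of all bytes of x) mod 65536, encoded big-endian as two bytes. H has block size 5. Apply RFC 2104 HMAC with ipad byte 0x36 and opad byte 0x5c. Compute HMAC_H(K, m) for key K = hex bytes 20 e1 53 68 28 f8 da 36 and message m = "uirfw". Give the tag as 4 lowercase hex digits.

0304

Key hex bytes 20 e1 53 68 28 f8 da 36 is 8 bytes > B = 5, so hash it first: H(key) = 03 ec, then zero-pad to 5 bytes: K' = 03 ec 00 00 00.
K' ⊕ ipad = 35 da 36 36 36.  K' ⊕ opad = 5f b0 5c 5c 5c.
Inner input = (K'⊕ipad) ∥ m = 35 da 36 36 36 ∥ 75 69 72 66 77.
Inner hash: sum = 53+218+54+54+54+117+105+114+102+119 = 990 → 03 de.
Outer input = (K'⊕opad) ∥ inner = 5f b0 5c 5c 5c ∥ 03 de.
Outer hash (tag): sum = 95+176+92+92+92+3+222 = 772 → 03 04.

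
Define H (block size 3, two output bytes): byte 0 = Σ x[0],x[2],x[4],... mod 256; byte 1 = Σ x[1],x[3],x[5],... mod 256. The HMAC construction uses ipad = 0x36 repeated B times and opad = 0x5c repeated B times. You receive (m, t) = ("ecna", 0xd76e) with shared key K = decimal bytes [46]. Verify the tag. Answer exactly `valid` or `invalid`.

Key decimal bytes [46] = 2e is 1 byte ≤ B = 3; zero-pad to 3 bytes: K' = 2e 00 00.
K' ⊕ ipad = 18 36 36; K' ⊕ opad = 72 5c 5c.
Inner hash: even-index sum = 274 mod 256 = 18; odd-index sum = 265 mod 256 = 9 → 12 09.
Outer hash (recomputed tag): even-index sum = 215 mod 256 = 215; odd-index sum = 110 mod 256 = 110 → d7 6e.
Recomputed tag = d76e; claimed = d76e → match.

valid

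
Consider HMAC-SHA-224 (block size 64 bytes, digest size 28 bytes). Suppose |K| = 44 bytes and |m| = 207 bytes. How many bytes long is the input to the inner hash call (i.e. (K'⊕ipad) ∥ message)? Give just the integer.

271

Key is 44 ≤ 64 bytes, zero-padded: |K'| = 64.
Inner input = (K'⊕ipad) ∥ m → 64 + 207 = 271 bytes.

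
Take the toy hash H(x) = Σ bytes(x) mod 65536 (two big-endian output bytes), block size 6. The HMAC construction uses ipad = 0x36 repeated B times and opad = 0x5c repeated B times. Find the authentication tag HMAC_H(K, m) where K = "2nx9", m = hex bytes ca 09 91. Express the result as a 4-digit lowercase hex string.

Key "2nx9" = 32 6e 78 39 is 4 bytes ≤ B = 6; zero-pad to 6 bytes: K' = 32 6e 78 39 00 00.
K' ⊕ ipad = 04 58 4e 0f 36 36.  K' ⊕ opad = 6e 32 24 65 5c 5c.
Inner input = (K'⊕ipad) ∥ m = 04 58 4e 0f 36 36 ∥ ca 09 91.
Inner hash: sum = 4+88+78+15+54+54+202+9+145 = 649 → 02 89.
Outer input = (K'⊕opad) ∥ inner = 6e 32 24 65 5c 5c ∥ 02 89.
Outer hash (tag): sum = 110+50+36+101+92+92+2+137 = 620 → 02 6c.

026c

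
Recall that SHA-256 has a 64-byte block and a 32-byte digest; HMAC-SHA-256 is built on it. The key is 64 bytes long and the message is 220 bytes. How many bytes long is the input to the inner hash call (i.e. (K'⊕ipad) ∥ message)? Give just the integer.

Key is 64 ≤ 64 bytes, zero-padded: |K'| = 64.
Inner input = (K'⊕ipad) ∥ m → 64 + 220 = 284 bytes.

284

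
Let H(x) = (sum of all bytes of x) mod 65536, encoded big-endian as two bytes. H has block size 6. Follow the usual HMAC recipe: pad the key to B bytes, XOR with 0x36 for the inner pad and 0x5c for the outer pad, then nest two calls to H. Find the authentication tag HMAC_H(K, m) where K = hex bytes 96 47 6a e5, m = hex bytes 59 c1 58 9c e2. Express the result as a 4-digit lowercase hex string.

Key hex bytes 96 47 6a e5 is 4 bytes ≤ B = 6; zero-pad to 6 bytes: K' = 96 47 6a e5 00 00.
K' ⊕ ipad = a0 71 5c d3 36 36.  K' ⊕ opad = ca 1b 36 b9 5c 5c.
Inner input = (K'⊕ipad) ∥ m = a0 71 5c d3 36 36 ∥ 59 c1 58 9c e2.
Inner hash: sum = 160+113+92+211+54+54+89+193+88+156+226 = 1436 → 05 9c.
Outer input = (K'⊕opad) ∥ inner = ca 1b 36 b9 5c 5c ∥ 05 9c.
Outer hash (tag): sum = 202+27+54+185+92+92+5+156 = 813 → 03 2d.

032d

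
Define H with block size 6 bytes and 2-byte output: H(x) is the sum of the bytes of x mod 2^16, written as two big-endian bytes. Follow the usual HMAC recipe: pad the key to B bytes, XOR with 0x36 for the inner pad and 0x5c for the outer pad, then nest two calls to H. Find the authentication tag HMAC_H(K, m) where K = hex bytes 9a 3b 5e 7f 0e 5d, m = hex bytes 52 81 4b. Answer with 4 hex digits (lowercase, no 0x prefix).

01d3

Key hex bytes 9a 3b 5e 7f 0e 5d is exactly B = 6 bytes: K' = 9a 3b 5e 7f 0e 5d.
K' ⊕ ipad = ac 0d 68 49 38 6b.  K' ⊕ opad = c6 67 02 23 52 01.
Inner input = (K'⊕ipad) ∥ m = ac 0d 68 49 38 6b ∥ 52 81 4b.
Inner hash: sum = 172+13+104+73+56+107+82+129+75 = 811 → 03 2b.
Outer input = (K'⊕opad) ∥ inner = c6 67 02 23 52 01 ∥ 03 2b.
Outer hash (tag): sum = 198+103+2+35+82+1+3+43 = 467 → 01 d3.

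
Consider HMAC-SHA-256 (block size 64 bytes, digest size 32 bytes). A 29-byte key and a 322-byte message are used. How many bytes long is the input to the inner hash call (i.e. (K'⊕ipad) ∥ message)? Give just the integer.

Key is 29 ≤ 64 bytes, zero-padded: |K'| = 64.
Inner input = (K'⊕ipad) ∥ m → 64 + 322 = 386 bytes.

386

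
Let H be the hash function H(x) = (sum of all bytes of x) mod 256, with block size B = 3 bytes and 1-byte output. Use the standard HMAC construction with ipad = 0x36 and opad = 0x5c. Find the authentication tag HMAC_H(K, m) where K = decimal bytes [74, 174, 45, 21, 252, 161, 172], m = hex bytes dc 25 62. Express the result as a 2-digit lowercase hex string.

1b

Key decimal bytes [74, 174, 45, 21, 252, 161, 172] = 4a ae 2d 15 fc a1 ac is 7 bytes > B = 3, so hash it first: H(key) = 83, then zero-pad to 3 bytes: K' = 83 00 00.
K' ⊕ ipad = b5 36 36.  K' ⊕ opad = df 5c 5c.
Inner input = (K'⊕ipad) ∥ m = b5 36 36 ∥ dc 25 62.
Inner hash: sum = 181+54+54+220+37+98 = 644; mod 256 = 132 → 84.
Outer input = (K'⊕opad) ∥ inner = df 5c 5c ∥ 84.
Outer hash (tag): sum = 223+92+92+132 = 539; mod 256 = 27 → 1b.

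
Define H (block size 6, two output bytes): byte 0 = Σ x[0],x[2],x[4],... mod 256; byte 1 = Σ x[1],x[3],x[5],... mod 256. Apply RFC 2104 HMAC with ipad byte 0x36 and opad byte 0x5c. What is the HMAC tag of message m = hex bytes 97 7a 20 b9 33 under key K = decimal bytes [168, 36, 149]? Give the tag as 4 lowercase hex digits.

Key decimal bytes [168, 36, 149] = a8 24 95 is 3 bytes ≤ B = 6; zero-pad to 6 bytes: K' = a8 24 95 00 00 00.
K' ⊕ ipad = 9e 12 a3 36 36 36.  K' ⊕ opad = f4 78 c9 5c 5c 5c.
Inner input = (K'⊕ipad) ∥ m = 9e 12 a3 36 36 36 ∥ 97 7a 20 b9 33.
Inner hash: even-index sum = 609 mod 256 = 97; odd-index sum = 433 mod 256 = 177 → 61 b1.
Outer input = (K'⊕opad) ∥ inner = f4 78 c9 5c 5c 5c ∥ 61 b1.
Outer hash (tag): even-index sum = 634 mod 256 = 122; odd-index sum = 481 mod 256 = 225 → 7a e1.

7ae1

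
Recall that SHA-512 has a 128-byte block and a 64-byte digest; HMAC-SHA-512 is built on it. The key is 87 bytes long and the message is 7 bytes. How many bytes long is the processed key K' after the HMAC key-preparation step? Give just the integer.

Key is 87 ≤ 128 bytes, zero-padded: |K'| = 128.

128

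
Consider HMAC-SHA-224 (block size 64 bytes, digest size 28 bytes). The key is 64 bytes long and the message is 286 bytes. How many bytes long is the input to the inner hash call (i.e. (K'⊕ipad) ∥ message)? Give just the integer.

Key is 64 ≤ 64 bytes, zero-padded: |K'| = 64.
Inner input = (K'⊕ipad) ∥ m → 64 + 286 = 350 bytes.

350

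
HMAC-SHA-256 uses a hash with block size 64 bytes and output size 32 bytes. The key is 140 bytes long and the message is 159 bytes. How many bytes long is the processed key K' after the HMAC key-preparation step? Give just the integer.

64

Key is 140 > 64 bytes, so it is hashed to 32 bytes then zero-padded to 64: |K'| = 64.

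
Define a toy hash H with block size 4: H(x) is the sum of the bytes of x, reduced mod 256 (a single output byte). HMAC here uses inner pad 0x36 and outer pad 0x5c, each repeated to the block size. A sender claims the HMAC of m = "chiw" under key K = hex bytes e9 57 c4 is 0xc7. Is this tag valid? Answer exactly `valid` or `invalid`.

Key hex bytes e9 57 c4 is 3 bytes ≤ B = 4; zero-pad to 4 bytes: K' = e9 57 c4 00.
K' ⊕ ipad = df 61 f2 36; K' ⊕ opad = b5 0b 98 5c.
Inner hash: sum = 223+97+242+54+99+104+105+119 = 1043; mod 256 = 19 → 13.
Outer hash (recomputed tag): sum = 181+11+152+92+19 = 455; mod 256 = 199 → c7.
Recomputed tag = c7; claimed = c7 → match.

valid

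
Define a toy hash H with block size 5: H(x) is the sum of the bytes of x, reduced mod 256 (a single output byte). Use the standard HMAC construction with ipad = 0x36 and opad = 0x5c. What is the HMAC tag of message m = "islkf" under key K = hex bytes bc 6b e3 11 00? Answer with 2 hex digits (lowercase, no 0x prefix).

Key hex bytes bc 6b e3 11 00 is exactly B = 5 bytes: K' = bc 6b e3 11 00.
K' ⊕ ipad = 8a 5d d5 27 36.  K' ⊕ opad = e0 37 bf 4d 5c.
Inner input = (K'⊕ipad) ∥ m = 8a 5d d5 27 36 ∥ 69 73 6c 6b 66.
Inner hash: sum = 138+93+213+39+54+105+115+108+107+102 = 1074; mod 256 = 50 → 32.
Outer input = (K'⊕opad) ∥ inner = e0 37 bf 4d 5c ∥ 32.
Outer hash (tag): sum = 224+55+191+77+92+50 = 689; mod 256 = 177 → b1.

b1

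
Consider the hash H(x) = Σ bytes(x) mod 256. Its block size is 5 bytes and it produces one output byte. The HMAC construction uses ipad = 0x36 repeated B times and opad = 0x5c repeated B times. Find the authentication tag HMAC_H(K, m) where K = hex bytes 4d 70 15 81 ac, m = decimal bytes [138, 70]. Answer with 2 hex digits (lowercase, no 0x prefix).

Key hex bytes 4d 70 15 81 ac is exactly B = 5 bytes: K' = 4d 70 15 81 ac.
K' ⊕ ipad = 7b 46 23 b7 9a.  K' ⊕ opad = 11 2c 49 dd f0.
Inner input = (K'⊕ipad) ∥ m = 7b 46 23 b7 9a ∥ 8a 46.
Inner hash: sum = 123+70+35+183+154+138+70 = 773; mod 256 = 5 → 05.
Outer input = (K'⊕opad) ∥ inner = 11 2c 49 dd f0 ∥ 05.
Outer hash (tag): sum = 17+44+73+221+240+5 = 600; mod 256 = 88 → 58.

58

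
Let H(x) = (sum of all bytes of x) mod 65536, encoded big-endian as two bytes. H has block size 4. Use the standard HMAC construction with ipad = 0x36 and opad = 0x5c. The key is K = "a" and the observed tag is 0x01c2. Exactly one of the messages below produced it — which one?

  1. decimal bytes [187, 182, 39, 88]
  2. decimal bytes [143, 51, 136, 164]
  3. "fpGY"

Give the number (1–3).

Key "a" = 61 is 1 byte ≤ B = 4; zero-pad to 4 bytes: K' = 61 00 00 00.
K' ⊕ ipad = 57 36 36 36; K' ⊕ opad = 3d 5c 5c 5c.
m1: inner = H(57 36 36 36 bb b6 27 58) = 02 e9; tag = H(3d 5c 5c 5c 02 e9) = 023c
m2: inner = H(57 36 36 36 8f 33 88 a4) = 02 e7; tag = H(3d 5c 5c 5c 02 e7) = 023a
m3: inner = H(57 36 36 36 66 70 47 59) = 02 6f; tag = H(3d 5c 5c 5c 02 6f) = 01c2 ← matches

3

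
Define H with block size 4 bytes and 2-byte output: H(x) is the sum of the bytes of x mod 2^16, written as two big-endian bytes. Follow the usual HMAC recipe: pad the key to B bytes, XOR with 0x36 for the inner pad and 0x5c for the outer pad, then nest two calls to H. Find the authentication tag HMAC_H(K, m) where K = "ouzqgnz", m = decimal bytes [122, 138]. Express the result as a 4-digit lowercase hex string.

0227

Key "ouzqgnz" = 6f 75 7a 71 67 6e 7a is 7 bytes > B = 4, so hash it first: H(key) = 03 1e, then zero-pad to 4 bytes: K' = 03 1e 00 00.
K' ⊕ ipad = 35 28 36 36.  K' ⊕ opad = 5f 42 5c 5c.
Inner input = (K'⊕ipad) ∥ m = 35 28 36 36 ∥ 7a 8a.
Inner hash: sum = 53+40+54+54+122+138 = 461 → 01 cd.
Outer input = (K'⊕opad) ∥ inner = 5f 42 5c 5c ∥ 01 cd.
Outer hash (tag): sum = 95+66+92+92+1+205 = 551 → 02 27.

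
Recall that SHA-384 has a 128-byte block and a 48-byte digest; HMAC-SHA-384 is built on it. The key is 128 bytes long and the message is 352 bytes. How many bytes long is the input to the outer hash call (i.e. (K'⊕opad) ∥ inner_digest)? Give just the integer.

Key is 128 ≤ 128 bytes, zero-padded: |K'| = 128.
Outer input = (K'⊕opad) ∥ H(inner) → 128 + 48 = 176 bytes.

176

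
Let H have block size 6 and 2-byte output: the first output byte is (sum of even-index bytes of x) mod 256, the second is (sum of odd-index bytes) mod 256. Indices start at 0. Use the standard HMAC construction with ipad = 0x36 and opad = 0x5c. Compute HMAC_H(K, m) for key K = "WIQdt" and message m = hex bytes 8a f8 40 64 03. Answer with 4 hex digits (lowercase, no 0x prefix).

170c

Key "WIQdt" = 57 49 51 64 74 is 5 bytes ≤ B = 6; zero-pad to 6 bytes: K' = 57 49 51 64 74 00.
K' ⊕ ipad = 61 7f 67 52 42 36.  K' ⊕ opad = 0b 15 0d 38 28 5c.
Inner input = (K'⊕ipad) ∥ m = 61 7f 67 52 42 36 ∥ 8a f8 40 64 03.
Inner hash: even-index sum = 471 mod 256 = 215; odd-index sum = 611 mod 256 = 99 → d7 63.
Outer input = (K'⊕opad) ∥ inner = 0b 15 0d 38 28 5c ∥ d7 63.
Outer hash (tag): even-index sum = 279 mod 256 = 23; odd-index sum = 268 mod 256 = 12 → 17 0c.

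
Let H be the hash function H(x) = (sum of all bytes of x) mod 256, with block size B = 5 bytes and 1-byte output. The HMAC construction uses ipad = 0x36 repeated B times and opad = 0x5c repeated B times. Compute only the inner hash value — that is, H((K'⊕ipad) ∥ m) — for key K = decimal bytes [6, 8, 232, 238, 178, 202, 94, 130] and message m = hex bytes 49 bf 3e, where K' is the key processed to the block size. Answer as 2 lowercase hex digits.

94

Key decimal bytes [6, 8, 232, 238, 178, 202, 94, 130] = 06 08 e8 ee b2 ca 5e 82 is 8 bytes > B = 5, so hash it first: H(key) = 40, then zero-pad to 5 bytes: K' = 40 00 00 00 00.
K' ⊕ ipad = 76 36 36 36 36.
Inner input = 76 36 36 36 36 ∥ 49 bf 3e.
Inner hash: sum = 118+54+54+54+54+73+191+62 = 660; mod 256 = 148 → 94.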